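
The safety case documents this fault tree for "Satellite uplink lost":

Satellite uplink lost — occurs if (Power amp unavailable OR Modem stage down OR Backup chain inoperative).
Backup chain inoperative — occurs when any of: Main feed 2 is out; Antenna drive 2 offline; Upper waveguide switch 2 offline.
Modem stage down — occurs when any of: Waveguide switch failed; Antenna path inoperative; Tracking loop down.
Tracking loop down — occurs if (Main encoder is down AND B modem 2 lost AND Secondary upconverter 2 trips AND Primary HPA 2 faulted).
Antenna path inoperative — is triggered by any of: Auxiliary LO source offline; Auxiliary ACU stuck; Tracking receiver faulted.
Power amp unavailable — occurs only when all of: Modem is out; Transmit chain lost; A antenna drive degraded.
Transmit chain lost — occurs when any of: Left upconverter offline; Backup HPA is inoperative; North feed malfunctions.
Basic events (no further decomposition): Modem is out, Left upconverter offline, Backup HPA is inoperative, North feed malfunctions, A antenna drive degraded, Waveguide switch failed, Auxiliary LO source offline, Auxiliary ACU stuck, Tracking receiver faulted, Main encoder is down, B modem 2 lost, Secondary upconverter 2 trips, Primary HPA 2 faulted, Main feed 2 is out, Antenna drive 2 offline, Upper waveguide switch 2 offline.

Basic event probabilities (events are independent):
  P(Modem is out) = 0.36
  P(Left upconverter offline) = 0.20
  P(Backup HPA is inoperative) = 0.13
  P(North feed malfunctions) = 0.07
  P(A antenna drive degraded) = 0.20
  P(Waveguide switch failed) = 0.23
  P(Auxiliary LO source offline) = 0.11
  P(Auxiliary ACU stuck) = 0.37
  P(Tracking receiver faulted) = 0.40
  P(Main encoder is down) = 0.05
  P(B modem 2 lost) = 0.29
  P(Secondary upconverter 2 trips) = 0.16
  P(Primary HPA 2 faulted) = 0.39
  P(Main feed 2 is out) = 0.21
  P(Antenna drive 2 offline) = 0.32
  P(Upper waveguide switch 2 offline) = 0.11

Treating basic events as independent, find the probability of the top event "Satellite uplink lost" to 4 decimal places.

P(Transmit chain lost) [OR] = 1 − (1−0.20) × (1−0.13) × (1−0.07) = 0.352720
P(Power amp unavailable) [AND] = 0.36 × 0.352720 × 0.20 = 0.025396
P(Antenna path inoperative) [OR] = 1 − (1−0.11) × (1−0.37) × (1−0.40) = 0.663580
P(Tracking loop down) [AND] = 0.05 × 0.29 × 0.16 × 0.39 = 0.000905
P(Modem stage down) [OR] = 1 − (1−0.23) × (1−0.663580) × (1−0.000905) = 0.741191
P(Backup chain inoperative) [OR] = 1 − (1−0.21) × (1−0.32) × (1−0.11) = 0.521892
P(Satellite uplink lost) [OR] = 1 − (1−0.025396) × (1−0.741191) × (1−0.521892) = 0.879404
Rounded to 4 decimal places: P(Satellite uplink lost) ≈ 0.8794.

0.8794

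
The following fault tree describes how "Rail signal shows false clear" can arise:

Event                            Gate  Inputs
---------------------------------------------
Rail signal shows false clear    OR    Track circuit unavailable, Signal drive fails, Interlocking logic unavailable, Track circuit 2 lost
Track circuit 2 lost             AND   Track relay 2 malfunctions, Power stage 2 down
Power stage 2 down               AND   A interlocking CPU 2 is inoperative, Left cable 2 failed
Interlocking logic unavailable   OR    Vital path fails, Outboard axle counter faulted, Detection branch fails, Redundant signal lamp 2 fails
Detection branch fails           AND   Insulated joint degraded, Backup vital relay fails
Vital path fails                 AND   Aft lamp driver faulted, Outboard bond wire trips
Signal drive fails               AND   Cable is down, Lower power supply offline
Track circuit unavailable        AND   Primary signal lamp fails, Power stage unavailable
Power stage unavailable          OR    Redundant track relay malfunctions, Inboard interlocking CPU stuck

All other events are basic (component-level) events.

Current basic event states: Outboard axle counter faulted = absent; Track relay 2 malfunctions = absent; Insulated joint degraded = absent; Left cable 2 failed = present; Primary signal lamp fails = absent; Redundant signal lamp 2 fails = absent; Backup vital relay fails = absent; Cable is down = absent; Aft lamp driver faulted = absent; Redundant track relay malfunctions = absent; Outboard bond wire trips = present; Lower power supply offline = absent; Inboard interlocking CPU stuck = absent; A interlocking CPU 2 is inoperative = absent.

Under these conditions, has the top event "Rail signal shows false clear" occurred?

No

Power stage unavailable [OR]: Redundant track relay malfunctions=not, Inboard interlocking CPU stuck=not → no input occurs → does not occur.
Track circuit unavailable [AND]: Primary signal lamp fails=not, Power stage unavailable=not → not all inputs occur → does not occur.
Signal drive fails [AND]: Cable is down=not, Lower power supply offline=not → not all inputs occur → does not occur.
Vital path fails [AND]: Aft lamp driver faulted=not, Outboard bond wire trips=occurs → not all inputs occur → does not occur.
Detection branch fails [AND]: Insulated joint degraded=not, Backup vital relay fails=not → not all inputs occur → does not occur.
Interlocking logic unavailable [OR]: Vital path fails=not, Outboard axle counter faulted=not, Detection branch fails=not, Redundant signal lamp 2 fails=not → no input occurs → does not occur.
Power stage 2 down [AND]: A interlocking CPU 2 is inoperative=not, Left cable 2 failed=occurs → not all inputs occur → does not occur.
Track circuit 2 lost [AND]: Track relay 2 malfunctions=not, Power stage 2 down=not → not all inputs occur → does not occur.
Rail signal shows false clear [OR]: Track circuit unavailable=not, Signal drive fails=not, Interlocking logic unavailable=not, Track circuit 2 lost=not → no input occurs → does not occur.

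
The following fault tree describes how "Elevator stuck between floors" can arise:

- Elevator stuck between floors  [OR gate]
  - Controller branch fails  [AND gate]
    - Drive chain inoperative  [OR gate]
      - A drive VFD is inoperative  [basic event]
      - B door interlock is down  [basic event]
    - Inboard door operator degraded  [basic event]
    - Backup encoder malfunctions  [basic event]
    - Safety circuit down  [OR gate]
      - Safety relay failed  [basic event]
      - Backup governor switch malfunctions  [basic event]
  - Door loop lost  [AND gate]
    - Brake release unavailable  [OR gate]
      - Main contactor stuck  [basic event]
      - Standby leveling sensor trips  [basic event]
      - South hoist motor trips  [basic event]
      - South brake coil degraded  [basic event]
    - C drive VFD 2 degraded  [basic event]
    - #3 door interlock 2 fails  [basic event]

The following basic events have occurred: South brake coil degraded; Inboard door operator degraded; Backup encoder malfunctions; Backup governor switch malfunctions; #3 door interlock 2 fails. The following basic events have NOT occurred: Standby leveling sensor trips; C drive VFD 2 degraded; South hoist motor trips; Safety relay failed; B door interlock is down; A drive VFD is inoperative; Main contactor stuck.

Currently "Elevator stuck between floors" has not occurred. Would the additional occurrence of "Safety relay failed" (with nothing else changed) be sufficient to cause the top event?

Counterfactual: set "Safety relay failed" to occurred.
Drive chain inoperative [OR]: A drive VFD is inoperative=not, B door interlock is down=not → no input occurs → does not occur.
Safety circuit down [OR]: Safety relay failed=occurs, Backup governor switch malfunctions=occurs → at least one input occurs → occurs.
Controller branch fails [AND]: Drive chain inoperative=not, Inboard door operator degraded=occurs, Backup encoder malfunctions=occurs, Safety circuit down=occurs → not all inputs occur → does not occur.
Brake release unavailable [OR]: Main contactor stuck=not, Standby leveling sensor trips=not, South hoist motor trips=not, South brake coil degraded=occurs → at least one input occurs → occurs.
Door loop lost [AND]: Brake release unavailable=occurs, C drive VFD 2 degraded=not, #3 door interlock 2 fails=occurs → not all inputs occur → does not occur.
Elevator stuck between floors [OR]: Controller branch fails=not, Door loop lost=not → no input occurs → does not occur.

No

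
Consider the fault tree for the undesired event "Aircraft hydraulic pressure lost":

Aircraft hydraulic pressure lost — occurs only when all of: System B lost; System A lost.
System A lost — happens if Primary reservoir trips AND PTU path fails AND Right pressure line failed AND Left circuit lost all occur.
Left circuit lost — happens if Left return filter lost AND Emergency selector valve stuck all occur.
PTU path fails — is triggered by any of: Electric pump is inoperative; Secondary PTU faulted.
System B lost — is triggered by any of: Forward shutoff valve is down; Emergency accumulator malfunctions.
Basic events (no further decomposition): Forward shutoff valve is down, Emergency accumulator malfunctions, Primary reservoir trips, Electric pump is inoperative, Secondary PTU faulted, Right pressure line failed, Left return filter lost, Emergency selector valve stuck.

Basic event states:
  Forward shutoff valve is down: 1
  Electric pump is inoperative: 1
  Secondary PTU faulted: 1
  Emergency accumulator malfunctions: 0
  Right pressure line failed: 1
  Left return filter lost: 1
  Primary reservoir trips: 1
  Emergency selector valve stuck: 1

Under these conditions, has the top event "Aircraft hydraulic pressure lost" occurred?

System B lost [OR]: Forward shutoff valve is down=occurs, Emergency accumulator malfunctions=not → at least one input occurs → occurs.
PTU path fails [OR]: Electric pump is inoperative=occurs, Secondary PTU faulted=occurs → at least one input occurs → occurs.
Left circuit lost [AND]: Left return filter lost=occurs, Emergency selector valve stuck=occurs → all inputs occur → occurs.
System A lost [AND]: Primary reservoir trips=occurs, PTU path fails=occurs, Right pressure line failed=occurs, Left circuit lost=occurs → all inputs occur → occurs.
Aircraft hydraulic pressure lost [AND]: System B lost=occurs, System A lost=occurs → all inputs occur → occurs.

Yes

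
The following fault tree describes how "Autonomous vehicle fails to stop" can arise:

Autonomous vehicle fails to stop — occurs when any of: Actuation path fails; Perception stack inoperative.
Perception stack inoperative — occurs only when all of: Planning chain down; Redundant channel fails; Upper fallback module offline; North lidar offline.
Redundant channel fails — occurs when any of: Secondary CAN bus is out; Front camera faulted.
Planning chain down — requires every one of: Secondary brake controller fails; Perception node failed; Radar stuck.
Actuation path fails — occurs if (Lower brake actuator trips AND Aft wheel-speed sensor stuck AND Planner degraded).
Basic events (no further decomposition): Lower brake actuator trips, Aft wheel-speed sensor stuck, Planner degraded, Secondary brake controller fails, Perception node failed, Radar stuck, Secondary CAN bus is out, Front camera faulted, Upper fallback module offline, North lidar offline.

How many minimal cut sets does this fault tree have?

3

Actuation path fails [AND]: one cut set from each child combined → 1 × 1 × 1 = 1 cut set(s).
Planning chain down [AND]: one cut set from each child combined → 1 × 1 × 1 = 1 cut set(s).
Redundant channel fails [OR]: union of children's cut sets → 2 cut set(s).
Perception stack inoperative [AND]: one cut set from each child combined → 1 × 2 × 1 × 1 = 2 cut set(s).
Autonomous vehicle fails to stop [OR]: union of children's cut sets → 3 cut set(s).
Minimal cut sets: {Aft wheel-speed sensor stuck, Lower brake actuator trips, Planner degraded}; {North lidar offline, Perception node failed, Radar stuck, Secondary CAN bus is out, Secondary brake controller fails, Upper fallback module offline}; {Front camera faulted, North lidar offline, Perception node failed, Radar stuck, Secondary brake controller fails, Upper fallback module offline}.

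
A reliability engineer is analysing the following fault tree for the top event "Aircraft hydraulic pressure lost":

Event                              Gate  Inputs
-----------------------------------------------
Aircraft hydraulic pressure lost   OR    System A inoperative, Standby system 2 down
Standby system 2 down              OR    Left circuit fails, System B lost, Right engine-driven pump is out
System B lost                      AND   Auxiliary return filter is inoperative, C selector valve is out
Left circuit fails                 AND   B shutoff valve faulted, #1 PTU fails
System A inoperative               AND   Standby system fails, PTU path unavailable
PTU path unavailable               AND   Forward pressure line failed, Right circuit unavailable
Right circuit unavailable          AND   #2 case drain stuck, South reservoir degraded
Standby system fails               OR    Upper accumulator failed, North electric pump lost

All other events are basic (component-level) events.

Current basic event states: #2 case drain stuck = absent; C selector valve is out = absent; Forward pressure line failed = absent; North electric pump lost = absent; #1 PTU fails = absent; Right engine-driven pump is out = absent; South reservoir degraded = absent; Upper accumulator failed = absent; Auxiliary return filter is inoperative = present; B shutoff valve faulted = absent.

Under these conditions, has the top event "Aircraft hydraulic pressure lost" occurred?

Standby system fails [OR]: Upper accumulator failed=not, North electric pump lost=not → no input occurs → does not occur.
Right circuit unavailable [AND]: #2 case drain stuck=not, South reservoir degraded=not → not all inputs occur → does not occur.
PTU path unavailable [AND]: Forward pressure line failed=not, Right circuit unavailable=not → not all inputs occur → does not occur.
System A inoperative [AND]: Standby system fails=not, PTU path unavailable=not → not all inputs occur → does not occur.
Left circuit fails [AND]: B shutoff valve faulted=not, #1 PTU fails=not → not all inputs occur → does not occur.
System B lost [AND]: Auxiliary return filter is inoperative=occurs, C selector valve is out=not → not all inputs occur → does not occur.
Standby system 2 down [OR]: Left circuit fails=not, System B lost=not, Right engine-driven pump is out=not → no input occurs → does not occur.
Aircraft hydraulic pressure lost [OR]: System A inoperative=not, Standby system 2 down=not → no input occurs → does not occur.

No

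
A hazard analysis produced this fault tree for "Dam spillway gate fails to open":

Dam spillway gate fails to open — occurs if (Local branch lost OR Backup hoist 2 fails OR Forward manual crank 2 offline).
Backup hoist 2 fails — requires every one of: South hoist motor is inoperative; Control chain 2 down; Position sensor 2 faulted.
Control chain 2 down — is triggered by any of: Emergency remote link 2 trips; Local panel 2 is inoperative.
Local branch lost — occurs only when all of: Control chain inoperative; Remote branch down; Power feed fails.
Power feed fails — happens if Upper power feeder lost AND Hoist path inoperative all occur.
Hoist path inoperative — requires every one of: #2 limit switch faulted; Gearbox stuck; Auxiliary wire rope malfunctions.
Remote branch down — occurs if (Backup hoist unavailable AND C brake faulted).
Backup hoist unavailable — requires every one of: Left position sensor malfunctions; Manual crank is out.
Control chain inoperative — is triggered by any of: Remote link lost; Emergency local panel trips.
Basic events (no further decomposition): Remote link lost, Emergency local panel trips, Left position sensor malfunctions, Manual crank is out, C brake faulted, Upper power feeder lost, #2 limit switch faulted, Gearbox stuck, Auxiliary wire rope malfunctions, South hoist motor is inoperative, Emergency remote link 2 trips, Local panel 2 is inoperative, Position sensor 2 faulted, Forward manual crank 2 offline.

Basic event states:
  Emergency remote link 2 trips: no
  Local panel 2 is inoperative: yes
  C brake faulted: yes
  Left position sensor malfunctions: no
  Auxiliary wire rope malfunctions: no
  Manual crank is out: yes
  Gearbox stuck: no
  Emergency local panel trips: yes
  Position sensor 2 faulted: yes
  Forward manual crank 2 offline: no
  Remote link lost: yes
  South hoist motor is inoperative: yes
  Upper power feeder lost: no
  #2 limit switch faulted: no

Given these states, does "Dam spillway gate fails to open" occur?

Yes

Control chain inoperative [OR]: Remote link lost=occurs, Emergency local panel trips=occurs → at least one input occurs → occurs.
Backup hoist unavailable [AND]: Left position sensor malfunctions=not, Manual crank is out=occurs → not all inputs occur → does not occur.
Remote branch down [AND]: Backup hoist unavailable=not, C brake faulted=occurs → not all inputs occur → does not occur.
Hoist path inoperative [AND]: #2 limit switch faulted=not, Gearbox stuck=not, Auxiliary wire rope malfunctions=not → not all inputs occur → does not occur.
Power feed fails [AND]: Upper power feeder lost=not, Hoist path inoperative=not → not all inputs occur → does not occur.
Local branch lost [AND]: Control chain inoperative=occurs, Remote branch down=not, Power feed fails=not → not all inputs occur → does not occur.
Control chain 2 down [OR]: Emergency remote link 2 trips=not, Local panel 2 is inoperative=occurs → at least one input occurs → occurs.
Backup hoist 2 fails [AND]: South hoist motor is inoperative=occurs, Control chain 2 down=occurs, Position sensor 2 faulted=occurs → all inputs occur → occurs.
Dam spillway gate fails to open [OR]: Local branch lost=not, Backup hoist 2 fails=occurs, Forward manual crank 2 offline=not → at least one input occurs → occurs.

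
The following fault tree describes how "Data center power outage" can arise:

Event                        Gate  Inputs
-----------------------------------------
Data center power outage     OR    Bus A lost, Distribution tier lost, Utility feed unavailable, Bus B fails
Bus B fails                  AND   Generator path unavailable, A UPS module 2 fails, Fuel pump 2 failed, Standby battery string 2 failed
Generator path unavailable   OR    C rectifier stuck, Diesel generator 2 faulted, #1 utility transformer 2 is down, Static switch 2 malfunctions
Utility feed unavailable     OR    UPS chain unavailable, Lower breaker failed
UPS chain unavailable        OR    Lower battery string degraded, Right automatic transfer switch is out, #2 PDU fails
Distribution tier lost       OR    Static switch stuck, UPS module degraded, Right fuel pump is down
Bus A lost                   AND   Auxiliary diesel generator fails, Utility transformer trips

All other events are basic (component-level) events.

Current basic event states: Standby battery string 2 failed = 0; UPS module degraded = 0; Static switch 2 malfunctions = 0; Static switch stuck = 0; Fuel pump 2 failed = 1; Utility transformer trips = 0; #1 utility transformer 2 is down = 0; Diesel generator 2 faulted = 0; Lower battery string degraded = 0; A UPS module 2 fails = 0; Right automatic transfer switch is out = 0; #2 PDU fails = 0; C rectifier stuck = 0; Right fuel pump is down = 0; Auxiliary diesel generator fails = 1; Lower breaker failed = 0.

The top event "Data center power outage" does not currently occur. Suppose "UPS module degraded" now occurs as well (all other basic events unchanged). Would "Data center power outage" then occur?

Counterfactual: set "UPS module degraded" to occurred.
Bus A lost [AND]: Auxiliary diesel generator fails=occurs, Utility transformer trips=not → not all inputs occur → does not occur.
Distribution tier lost [OR]: Static switch stuck=not, UPS module degraded=occurs, Right fuel pump is down=not → at least one input occurs → occurs.
UPS chain unavailable [OR]: Lower battery string degraded=not, Right automatic transfer switch is out=not, #2 PDU fails=not → no input occurs → does not occur.
Utility feed unavailable [OR]: UPS chain unavailable=not, Lower breaker failed=not → no input occurs → does not occur.
Generator path unavailable [OR]: C rectifier stuck=not, Diesel generator 2 faulted=not, #1 utility transformer 2 is down=not, Static switch 2 malfunctions=not → no input occurs → does not occur.
Bus B fails [AND]: Generator path unavailable=not, A UPS module 2 fails=not, Fuel pump 2 failed=occurs, Standby battery string 2 failed=not → not all inputs occur → does not occur.
Data center power outage [OR]: Bus A lost=not, Distribution tier lost=occurs, Utility feed unavailable=not, Bus B fails=not → at least one input occurs → occurs.

Yes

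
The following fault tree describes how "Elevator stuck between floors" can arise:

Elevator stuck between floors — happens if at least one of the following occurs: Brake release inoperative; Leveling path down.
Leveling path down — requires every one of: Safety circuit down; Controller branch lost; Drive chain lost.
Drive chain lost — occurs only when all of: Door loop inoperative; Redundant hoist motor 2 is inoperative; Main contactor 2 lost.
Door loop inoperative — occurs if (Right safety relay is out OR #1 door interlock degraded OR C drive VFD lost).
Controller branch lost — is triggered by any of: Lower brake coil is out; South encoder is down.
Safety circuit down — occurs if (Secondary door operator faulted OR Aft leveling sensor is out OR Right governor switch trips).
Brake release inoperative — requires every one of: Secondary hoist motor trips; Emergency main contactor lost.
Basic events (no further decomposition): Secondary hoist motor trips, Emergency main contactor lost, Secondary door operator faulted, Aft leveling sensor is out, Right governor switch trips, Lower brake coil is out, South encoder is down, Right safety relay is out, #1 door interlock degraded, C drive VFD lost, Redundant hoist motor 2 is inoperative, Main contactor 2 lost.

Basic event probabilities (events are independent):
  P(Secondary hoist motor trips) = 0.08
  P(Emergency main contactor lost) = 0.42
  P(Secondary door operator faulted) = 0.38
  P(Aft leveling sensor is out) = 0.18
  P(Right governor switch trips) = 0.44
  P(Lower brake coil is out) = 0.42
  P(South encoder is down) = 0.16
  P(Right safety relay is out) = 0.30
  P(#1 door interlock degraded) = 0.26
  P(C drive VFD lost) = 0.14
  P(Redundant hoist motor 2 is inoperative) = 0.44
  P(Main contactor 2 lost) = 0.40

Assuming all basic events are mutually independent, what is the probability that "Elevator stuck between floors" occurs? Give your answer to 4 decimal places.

P(Brake release inoperative) [AND] = 0.08 × 0.42 = 0.033600
P(Safety circuit down) [OR] = 1 − (1−0.38) × (1−0.18) × (1−0.44) = 0.715296
P(Controller branch lost) [OR] = 1 − (1−0.42) × (1−0.16) = 0.512800
P(Door loop inoperative) [OR] = 1 − (1−0.30) × (1−0.26) × (1−0.14) = 0.554520
P(Drive chain lost) [AND] = 0.554520 × 0.44 × 0.40 = 0.097596
P(Leveling path down) [AND] = 0.715296 × 0.512800 × 0.097596 = 0.035799
P(Elevator stuck between floors) [OR] = 1 − (1−0.033600) × (1−0.035799) = 0.068196
Rounded to 4 decimal places: P(Elevator stuck between floors) ≈ 0.0682.

0.0682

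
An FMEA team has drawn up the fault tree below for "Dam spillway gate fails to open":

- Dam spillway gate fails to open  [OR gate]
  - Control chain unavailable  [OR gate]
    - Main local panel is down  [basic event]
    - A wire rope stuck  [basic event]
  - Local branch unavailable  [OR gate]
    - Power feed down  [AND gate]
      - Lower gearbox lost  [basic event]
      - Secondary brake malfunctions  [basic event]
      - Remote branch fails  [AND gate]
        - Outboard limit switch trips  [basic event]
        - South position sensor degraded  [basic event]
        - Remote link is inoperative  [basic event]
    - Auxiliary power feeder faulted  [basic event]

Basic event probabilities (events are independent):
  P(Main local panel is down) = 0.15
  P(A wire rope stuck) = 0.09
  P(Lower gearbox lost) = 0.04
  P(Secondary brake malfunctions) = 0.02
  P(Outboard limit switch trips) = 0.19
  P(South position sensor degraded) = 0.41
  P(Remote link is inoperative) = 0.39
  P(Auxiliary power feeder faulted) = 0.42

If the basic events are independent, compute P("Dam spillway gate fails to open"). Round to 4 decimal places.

P(Control chain unavailable) [OR] = 1 − (1−0.15) × (1−0.09) = 0.226500
P(Remote branch fails) [AND] = 0.19 × 0.41 × 0.39 = 0.030381
P(Power feed down) [AND] = 0.04 × 0.02 × 0.030381 = 0.000024
P(Local branch unavailable) [OR] = 1 − (1−0.000024) × (1−0.42) = 0.420014
P(Dam spillway gate fails to open) [OR] = 1 − (1−0.226500) × (1−0.420014) = 0.551381
Rounded to 4 decimal places: P(Dam spillway gate fails to open) ≈ 0.5514.

0.5514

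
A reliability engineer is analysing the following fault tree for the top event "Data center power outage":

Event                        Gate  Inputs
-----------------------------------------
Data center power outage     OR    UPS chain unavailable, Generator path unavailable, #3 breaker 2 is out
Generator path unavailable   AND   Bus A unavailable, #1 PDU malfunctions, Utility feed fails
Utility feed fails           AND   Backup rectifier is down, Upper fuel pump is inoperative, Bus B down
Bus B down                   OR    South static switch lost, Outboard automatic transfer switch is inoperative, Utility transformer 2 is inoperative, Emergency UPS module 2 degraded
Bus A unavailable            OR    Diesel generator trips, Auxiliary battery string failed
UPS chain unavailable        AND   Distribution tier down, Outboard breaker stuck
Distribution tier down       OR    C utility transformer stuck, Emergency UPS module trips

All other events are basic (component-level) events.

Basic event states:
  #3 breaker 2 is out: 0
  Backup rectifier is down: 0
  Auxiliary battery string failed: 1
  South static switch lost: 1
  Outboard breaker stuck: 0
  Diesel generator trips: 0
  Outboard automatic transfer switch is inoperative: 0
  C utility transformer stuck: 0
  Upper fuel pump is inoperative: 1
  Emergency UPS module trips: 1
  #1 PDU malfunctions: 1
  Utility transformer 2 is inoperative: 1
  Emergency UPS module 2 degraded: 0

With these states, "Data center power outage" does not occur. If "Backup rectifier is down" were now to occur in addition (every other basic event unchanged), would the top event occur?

Yes

Counterfactual: set "Backup rectifier is down" to occurred.
Distribution tier down [OR]: C utility transformer stuck=not, Emergency UPS module trips=occurs → at least one input occurs → occurs.
UPS chain unavailable [AND]: Distribution tier down=occurs, Outboard breaker stuck=not → not all inputs occur → does not occur.
Bus A unavailable [OR]: Diesel generator trips=not, Auxiliary battery string failed=occurs → at least one input occurs → occurs.
Bus B down [OR]: South static switch lost=occurs, Outboard automatic transfer switch is inoperative=not, Utility transformer 2 is inoperative=occurs, Emergency UPS module 2 degraded=not → at least one input occurs → occurs.
Utility feed fails [AND]: Backup rectifier is down=occurs, Upper fuel pump is inoperative=occurs, Bus B down=occurs → all inputs occur → occurs.
Generator path unavailable [AND]: Bus A unavailable=occurs, #1 PDU malfunctions=occurs, Utility feed fails=occurs → all inputs occur → occurs.
Data center power outage [OR]: UPS chain unavailable=not, Generator path unavailable=occurs, #3 breaker 2 is out=not → at least one input occurs → occurs.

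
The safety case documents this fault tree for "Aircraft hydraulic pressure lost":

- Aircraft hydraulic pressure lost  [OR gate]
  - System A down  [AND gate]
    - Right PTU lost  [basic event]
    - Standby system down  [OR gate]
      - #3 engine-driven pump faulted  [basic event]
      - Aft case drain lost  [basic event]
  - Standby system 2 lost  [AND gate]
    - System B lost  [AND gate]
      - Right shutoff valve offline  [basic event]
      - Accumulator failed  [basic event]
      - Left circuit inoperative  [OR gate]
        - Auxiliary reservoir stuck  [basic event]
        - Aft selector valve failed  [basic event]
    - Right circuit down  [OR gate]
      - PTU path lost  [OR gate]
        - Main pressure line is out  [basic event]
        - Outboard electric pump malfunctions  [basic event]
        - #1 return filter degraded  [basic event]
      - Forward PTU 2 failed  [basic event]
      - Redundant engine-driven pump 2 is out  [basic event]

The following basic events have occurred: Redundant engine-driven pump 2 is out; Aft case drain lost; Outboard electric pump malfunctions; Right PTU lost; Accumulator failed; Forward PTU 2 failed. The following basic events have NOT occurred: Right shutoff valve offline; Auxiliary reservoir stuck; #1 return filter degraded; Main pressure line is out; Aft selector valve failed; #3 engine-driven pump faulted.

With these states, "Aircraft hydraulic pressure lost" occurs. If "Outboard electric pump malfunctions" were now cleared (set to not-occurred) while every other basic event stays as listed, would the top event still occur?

Counterfactual: set "Outboard electric pump malfunctions" to not occurred.
Standby system down [OR]: #3 engine-driven pump faulted=not, Aft case drain lost=occurs → at least one input occurs → occurs.
System A down [AND]: Right PTU lost=occurs, Standby system down=occurs → all inputs occur → occurs.
Left circuit inoperative [OR]: Auxiliary reservoir stuck=not, Aft selector valve failed=not → no input occurs → does not occur.
System B lost [AND]: Right shutoff valve offline=not, Accumulator failed=occurs, Left circuit inoperative=not → not all inputs occur → does not occur.
PTU path lost [OR]: Main pressure line is out=not, Outboard electric pump malfunctions=not, #1 return filter degraded=not → no input occurs → does not occur.
Right circuit down [OR]: PTU path lost=not, Forward PTU 2 failed=occurs, Redundant engine-driven pump 2 is out=occurs → at least one input occurs → occurs.
Standby system 2 lost [AND]: System B lost=not, Right circuit down=occurs → not all inputs occur → does not occur.
Aircraft hydraulic pressure lost [OR]: System A down=occurs, Standby system 2 lost=not → at least one input occurs → occurs.

Yes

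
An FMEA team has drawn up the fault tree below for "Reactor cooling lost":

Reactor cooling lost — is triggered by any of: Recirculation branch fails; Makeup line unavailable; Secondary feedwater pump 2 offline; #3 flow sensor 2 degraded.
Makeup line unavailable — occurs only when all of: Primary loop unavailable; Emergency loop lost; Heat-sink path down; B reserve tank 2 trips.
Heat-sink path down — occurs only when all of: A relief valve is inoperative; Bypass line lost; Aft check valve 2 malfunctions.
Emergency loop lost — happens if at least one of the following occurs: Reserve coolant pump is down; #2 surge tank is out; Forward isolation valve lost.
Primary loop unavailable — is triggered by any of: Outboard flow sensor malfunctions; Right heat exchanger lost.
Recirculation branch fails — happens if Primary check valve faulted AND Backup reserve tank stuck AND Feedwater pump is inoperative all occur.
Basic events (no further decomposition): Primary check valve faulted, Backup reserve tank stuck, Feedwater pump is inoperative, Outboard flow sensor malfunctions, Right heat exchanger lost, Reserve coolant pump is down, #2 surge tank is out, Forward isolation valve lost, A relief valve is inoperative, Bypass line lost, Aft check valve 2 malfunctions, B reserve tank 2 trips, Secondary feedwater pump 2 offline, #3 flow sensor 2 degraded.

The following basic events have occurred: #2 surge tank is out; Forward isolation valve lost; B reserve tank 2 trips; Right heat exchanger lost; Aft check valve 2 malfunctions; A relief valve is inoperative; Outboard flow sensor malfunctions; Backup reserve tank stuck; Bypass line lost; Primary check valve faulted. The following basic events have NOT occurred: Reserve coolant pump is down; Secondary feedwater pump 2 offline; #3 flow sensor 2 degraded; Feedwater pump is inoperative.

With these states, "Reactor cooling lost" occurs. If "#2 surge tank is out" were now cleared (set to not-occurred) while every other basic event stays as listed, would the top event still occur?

Counterfactual: set "#2 surge tank is out" to not occurred.
Recirculation branch fails [AND]: Primary check valve faulted=occurs, Backup reserve tank stuck=occurs, Feedwater pump is inoperative=not → not all inputs occur → does not occur.
Primary loop unavailable [OR]: Outboard flow sensor malfunctions=occurs, Right heat exchanger lost=occurs → at least one input occurs → occurs.
Emergency loop lost [OR]: Reserve coolant pump is down=not, #2 surge tank is out=not, Forward isolation valve lost=occurs → at least one input occurs → occurs.
Heat-sink path down [AND]: A relief valve is inoperative=occurs, Bypass line lost=occurs, Aft check valve 2 malfunctions=occurs → all inputs occur → occurs.
Makeup line unavailable [AND]: Primary loop unavailable=occurs, Emergency loop lost=occurs, Heat-sink path down=occurs, B reserve tank 2 trips=occurs → all inputs occur → occurs.
Reactor cooling lost [OR]: Recirculation branch fails=not, Makeup line unavailable=occurs, Secondary feedwater pump 2 offline=not, #3 flow sensor 2 degraded=not → at least one input occurs → occurs.

Yes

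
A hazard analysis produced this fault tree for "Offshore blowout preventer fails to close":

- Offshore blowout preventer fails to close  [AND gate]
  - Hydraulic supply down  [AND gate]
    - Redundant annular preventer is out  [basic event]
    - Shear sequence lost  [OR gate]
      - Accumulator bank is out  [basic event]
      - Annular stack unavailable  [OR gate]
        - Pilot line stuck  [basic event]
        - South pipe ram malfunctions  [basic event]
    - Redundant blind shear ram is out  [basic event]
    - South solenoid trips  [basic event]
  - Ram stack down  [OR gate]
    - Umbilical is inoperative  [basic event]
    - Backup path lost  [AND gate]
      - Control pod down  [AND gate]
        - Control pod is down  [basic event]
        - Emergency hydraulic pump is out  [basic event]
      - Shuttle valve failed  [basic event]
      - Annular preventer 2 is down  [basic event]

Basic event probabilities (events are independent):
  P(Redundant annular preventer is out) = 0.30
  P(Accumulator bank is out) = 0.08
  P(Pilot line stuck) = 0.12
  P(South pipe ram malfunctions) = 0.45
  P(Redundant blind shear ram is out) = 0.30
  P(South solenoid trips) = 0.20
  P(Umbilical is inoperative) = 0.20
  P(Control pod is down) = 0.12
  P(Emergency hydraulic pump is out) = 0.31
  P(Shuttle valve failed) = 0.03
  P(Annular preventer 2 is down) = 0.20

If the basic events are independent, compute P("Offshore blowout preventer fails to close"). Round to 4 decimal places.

0.0020

P(Annular stack unavailable) [OR] = 1 − (1−0.12) × (1−0.45) = 0.516000
P(Shear sequence lost) [OR] = 1 − (1−0.08) × (1−0.516000) = 0.554720
P(Hydraulic supply down) [AND] = 0.30 × 0.554720 × 0.30 × 0.20 = 0.009985
P(Control pod down) [AND] = 0.12 × 0.31 = 0.037200
P(Backup path lost) [AND] = 0.037200 × 0.03 × 0.20 = 0.000223
P(Ram stack down) [OR] = 1 − (1−0.20) × (1−0.000223) = 0.200178
P(Offshore blowout preventer fails to close) [AND] = 0.009985 × 0.200178 = 0.001999
Rounded to 4 decimal places: P(Offshore blowout preventer fails to close) ≈ 0.0020.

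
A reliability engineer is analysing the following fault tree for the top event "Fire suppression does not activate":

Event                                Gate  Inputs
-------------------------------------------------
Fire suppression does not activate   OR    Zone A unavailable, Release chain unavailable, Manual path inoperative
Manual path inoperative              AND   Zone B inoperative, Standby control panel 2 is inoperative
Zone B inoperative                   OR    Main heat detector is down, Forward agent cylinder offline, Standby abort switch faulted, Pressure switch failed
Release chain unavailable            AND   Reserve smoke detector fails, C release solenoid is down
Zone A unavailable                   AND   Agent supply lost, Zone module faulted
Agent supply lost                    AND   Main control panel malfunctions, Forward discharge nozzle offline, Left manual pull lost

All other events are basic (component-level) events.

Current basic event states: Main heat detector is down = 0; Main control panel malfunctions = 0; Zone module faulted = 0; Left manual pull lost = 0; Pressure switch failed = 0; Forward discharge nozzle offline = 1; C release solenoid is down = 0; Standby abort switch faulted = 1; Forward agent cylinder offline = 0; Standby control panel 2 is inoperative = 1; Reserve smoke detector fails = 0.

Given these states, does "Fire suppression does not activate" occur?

Agent supply lost [AND]: Main control panel malfunctions=not, Forward discharge nozzle offline=occurs, Left manual pull lost=not → not all inputs occur → does not occur.
Zone A unavailable [AND]: Agent supply lost=not, Zone module faulted=not → not all inputs occur → does not occur.
Release chain unavailable [AND]: Reserve smoke detector fails=not, C release solenoid is down=not → not all inputs occur → does not occur.
Zone B inoperative [OR]: Main heat detector is down=not, Forward agent cylinder offline=not, Standby abort switch faulted=occurs, Pressure switch failed=not → at least one input occurs → occurs.
Manual path inoperative [AND]: Zone B inoperative=occurs, Standby control panel 2 is inoperative=occurs → all inputs occur → occurs.
Fire suppression does not activate [OR]: Zone A unavailable=not, Release chain unavailable=not, Manual path inoperative=occurs → at least one input occurs → occurs.

Yes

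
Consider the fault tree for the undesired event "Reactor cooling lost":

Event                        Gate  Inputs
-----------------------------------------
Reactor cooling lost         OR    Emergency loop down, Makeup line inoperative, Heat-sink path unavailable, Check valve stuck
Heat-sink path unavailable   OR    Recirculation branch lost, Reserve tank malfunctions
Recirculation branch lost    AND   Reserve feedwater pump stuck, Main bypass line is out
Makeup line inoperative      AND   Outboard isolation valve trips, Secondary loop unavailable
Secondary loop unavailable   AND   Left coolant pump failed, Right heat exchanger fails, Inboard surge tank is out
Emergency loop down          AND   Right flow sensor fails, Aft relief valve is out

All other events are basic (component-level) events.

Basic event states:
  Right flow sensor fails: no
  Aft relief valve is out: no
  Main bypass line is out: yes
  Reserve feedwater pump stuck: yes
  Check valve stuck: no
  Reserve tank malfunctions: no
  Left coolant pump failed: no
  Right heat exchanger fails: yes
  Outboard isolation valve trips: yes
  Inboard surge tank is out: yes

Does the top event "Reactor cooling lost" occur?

Yes

Emergency loop down [AND]: Right flow sensor fails=not, Aft relief valve is out=not → not all inputs occur → does not occur.
Secondary loop unavailable [AND]: Left coolant pump failed=not, Right heat exchanger fails=occurs, Inboard surge tank is out=occurs → not all inputs occur → does not occur.
Makeup line inoperative [AND]: Outboard isolation valve trips=occurs, Secondary loop unavailable=not → not all inputs occur → does not occur.
Recirculation branch lost [AND]: Reserve feedwater pump stuck=occurs, Main bypass line is out=occurs → all inputs occur → occurs.
Heat-sink path unavailable [OR]: Recirculation branch lost=occurs, Reserve tank malfunctions=not → at least one input occurs → occurs.
Reactor cooling lost [OR]: Emergency loop down=not, Makeup line inoperative=not, Heat-sink path unavailable=occurs, Check valve stuck=not → at least one input occurs → occurs.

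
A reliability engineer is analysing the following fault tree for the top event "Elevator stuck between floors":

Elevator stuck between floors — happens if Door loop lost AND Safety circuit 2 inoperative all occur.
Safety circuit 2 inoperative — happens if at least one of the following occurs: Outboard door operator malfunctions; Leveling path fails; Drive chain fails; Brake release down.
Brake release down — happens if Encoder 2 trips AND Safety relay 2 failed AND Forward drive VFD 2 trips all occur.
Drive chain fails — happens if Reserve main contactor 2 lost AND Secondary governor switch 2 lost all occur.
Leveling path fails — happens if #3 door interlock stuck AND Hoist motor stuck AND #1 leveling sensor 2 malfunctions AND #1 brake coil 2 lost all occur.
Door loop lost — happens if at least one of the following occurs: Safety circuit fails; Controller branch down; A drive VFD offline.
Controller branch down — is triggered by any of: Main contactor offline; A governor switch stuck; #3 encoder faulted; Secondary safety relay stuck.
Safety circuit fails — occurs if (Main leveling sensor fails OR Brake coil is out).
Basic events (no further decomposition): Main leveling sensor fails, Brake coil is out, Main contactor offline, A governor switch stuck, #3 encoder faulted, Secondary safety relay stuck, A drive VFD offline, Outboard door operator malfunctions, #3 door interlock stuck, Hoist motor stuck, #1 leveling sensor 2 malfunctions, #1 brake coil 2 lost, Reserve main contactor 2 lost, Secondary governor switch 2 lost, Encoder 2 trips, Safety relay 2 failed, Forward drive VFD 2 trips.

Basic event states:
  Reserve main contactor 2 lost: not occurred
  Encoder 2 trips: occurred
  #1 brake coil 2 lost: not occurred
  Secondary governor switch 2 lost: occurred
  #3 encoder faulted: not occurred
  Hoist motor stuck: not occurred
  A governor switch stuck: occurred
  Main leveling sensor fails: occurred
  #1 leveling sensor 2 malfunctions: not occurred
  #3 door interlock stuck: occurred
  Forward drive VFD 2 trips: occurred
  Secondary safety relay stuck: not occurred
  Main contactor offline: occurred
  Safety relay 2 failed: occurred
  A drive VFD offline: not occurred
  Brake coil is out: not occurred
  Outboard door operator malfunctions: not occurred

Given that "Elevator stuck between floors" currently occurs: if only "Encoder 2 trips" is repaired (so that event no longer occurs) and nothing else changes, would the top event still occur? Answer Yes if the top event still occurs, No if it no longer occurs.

No

Counterfactual: set "Encoder 2 trips" to not occurred.
Safety circuit fails [OR]: Main leveling sensor fails=occurs, Brake coil is out=not → at least one input occurs → occurs.
Controller branch down [OR]: Main contactor offline=occurs, A governor switch stuck=occurs, #3 encoder faulted=not, Secondary safety relay stuck=not → at least one input occurs → occurs.
Door loop lost [OR]: Safety circuit fails=occurs, Controller branch down=occurs, A drive VFD offline=not → at least one input occurs → occurs.
Leveling path fails [AND]: #3 door interlock stuck=occurs, Hoist motor stuck=not, #1 leveling sensor 2 malfunctions=not, #1 brake coil 2 lost=not → not all inputs occur → does not occur.
Drive chain fails [AND]: Reserve main contactor 2 lost=not, Secondary governor switch 2 lost=occurs → not all inputs occur → does not occur.
Brake release down [AND]: Encoder 2 trips=not, Safety relay 2 failed=occurs, Forward drive VFD 2 trips=occurs → not all inputs occur → does not occur.
Safety circuit 2 inoperative [OR]: Outboard door operator malfunctions=not, Leveling path fails=not, Drive chain fails=not, Brake release down=not → no input occurs → does not occur.
Elevator stuck between floors [AND]: Door loop lost=occurs, Safety circuit 2 inoperative=not → not all inputs occur → does not occur.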